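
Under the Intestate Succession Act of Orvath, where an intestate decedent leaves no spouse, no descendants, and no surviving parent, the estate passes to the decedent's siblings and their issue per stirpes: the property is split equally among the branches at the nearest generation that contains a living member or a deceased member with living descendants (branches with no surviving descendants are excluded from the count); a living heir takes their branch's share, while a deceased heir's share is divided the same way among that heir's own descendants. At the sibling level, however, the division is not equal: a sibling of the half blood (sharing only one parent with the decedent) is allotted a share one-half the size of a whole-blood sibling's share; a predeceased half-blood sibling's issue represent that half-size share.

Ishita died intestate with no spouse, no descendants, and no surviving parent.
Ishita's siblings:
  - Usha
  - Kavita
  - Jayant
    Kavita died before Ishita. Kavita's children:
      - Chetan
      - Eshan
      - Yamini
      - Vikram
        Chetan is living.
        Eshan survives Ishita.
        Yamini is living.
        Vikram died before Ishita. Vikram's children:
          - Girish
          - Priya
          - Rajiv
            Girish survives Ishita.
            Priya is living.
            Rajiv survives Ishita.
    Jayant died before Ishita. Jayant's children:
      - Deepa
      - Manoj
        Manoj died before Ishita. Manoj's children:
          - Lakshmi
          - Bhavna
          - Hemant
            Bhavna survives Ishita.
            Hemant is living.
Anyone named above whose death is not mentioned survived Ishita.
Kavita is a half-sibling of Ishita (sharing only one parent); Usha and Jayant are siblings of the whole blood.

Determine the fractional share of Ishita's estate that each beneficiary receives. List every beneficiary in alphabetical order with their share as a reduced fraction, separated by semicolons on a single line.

No spouse, descendants, or parent survives, so the estate passes to Ishita's siblings per stirpes.
Half-blood siblings count for one-half the weight of whole-blood siblings at the initial division.
Dividing 1 in proportion to weights (total weight 5/2): Usha (weight 1) → 2/5; Kavita (weight 1/2) → 1/5; Jayant (weight 1) → 2/5.
Usha is living and takes 2/5.
Kavita predeceased; the 1/5 allotted to Kavita's branch passes to Kavita's issue by representation.
The 1/5 is divided into 4 equal shares of 1/20 among Chetan, Eshan, Yamini, Vikram.
Chetan is living and takes 1/20.
Eshan is living and takes 1/20.
Yamini is living and takes 1/20.
Vikram predeceased; the 1/20 allotted to Vikram's branch passes to Vikram's issue by representation.
The 1/20 is divided into 3 equal shares of 1/60 among Girish, Priya, Rajiv.
Girish is living and takes 1/60.
Priya is living and takes 1/60.
Rajiv is living and takes 1/60.
Jayant predeceased; the 2/5 allotted to Jayant's branch passes to Jayant's issue by representation.
The 2/5 is divided into 2 equal shares of 1/5 among Deepa, Manoj.
Deepa is living and takes 1/5.
Manoj predeceased; the 1/5 allotted to Manoj's branch passes to Manoj's issue by representation.
The 1/5 is divided into 3 equal shares of 1/15 among Lakshmi, Bhavna, Hemant.
Lakshmi is living and takes 1/15.
Bhavna is living and takes 1/15.
Hemant is living and takes 1/15.

Bhavna 1/15; Chetan 1/20; Deepa 1/5; Eshan 1/20; Girish 1/60; Hemant 1/15; Lakshmi 1/15; Priya 1/60; Rajiv 1/60; Usha 2/5; Yamini 1/20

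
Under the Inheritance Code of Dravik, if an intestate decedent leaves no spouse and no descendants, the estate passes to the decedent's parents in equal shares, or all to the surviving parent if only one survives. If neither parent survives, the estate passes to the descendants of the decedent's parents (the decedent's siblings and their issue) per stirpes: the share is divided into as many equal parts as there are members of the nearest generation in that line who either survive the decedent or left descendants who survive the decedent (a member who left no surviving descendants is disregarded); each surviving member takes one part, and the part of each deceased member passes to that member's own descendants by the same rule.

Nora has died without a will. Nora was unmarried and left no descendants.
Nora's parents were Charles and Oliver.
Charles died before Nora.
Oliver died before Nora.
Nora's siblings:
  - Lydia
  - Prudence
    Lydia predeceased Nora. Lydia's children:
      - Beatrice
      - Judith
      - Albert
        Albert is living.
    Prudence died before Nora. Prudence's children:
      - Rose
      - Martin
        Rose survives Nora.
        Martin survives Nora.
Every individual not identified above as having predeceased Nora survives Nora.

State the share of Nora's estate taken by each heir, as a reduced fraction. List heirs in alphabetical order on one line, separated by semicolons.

Neither parent survives and there are no descendants, so the estate passes to Nora's siblings and their issue per stirpes.
The estate is divided into 2 equal shares of 1/2 among Lydia, Prudence.
Lydia predeceased; the 1/2 allotted to Lydia's branch passes to Lydia's issue by representation.
The 1/2 is divided into 3 equal shares of 1/6 among Beatrice, Judith, Albert.
Beatrice is living and takes 1/6.
Judith is living and takes 1/6.
Albert is living and takes 1/6.
Prudence predeceased; the 1/2 allotted to Prudence's branch passes to Prudence's issue by representation.
The 1/2 is divided into 2 equal shares of 1/4 among Rose, Martin.
Rose is living and takes 1/4.
Martin is living and takes 1/4.

Albert 1/6; Beatrice 1/6; Judith 1/6; Martin 1/4; Rose 1/4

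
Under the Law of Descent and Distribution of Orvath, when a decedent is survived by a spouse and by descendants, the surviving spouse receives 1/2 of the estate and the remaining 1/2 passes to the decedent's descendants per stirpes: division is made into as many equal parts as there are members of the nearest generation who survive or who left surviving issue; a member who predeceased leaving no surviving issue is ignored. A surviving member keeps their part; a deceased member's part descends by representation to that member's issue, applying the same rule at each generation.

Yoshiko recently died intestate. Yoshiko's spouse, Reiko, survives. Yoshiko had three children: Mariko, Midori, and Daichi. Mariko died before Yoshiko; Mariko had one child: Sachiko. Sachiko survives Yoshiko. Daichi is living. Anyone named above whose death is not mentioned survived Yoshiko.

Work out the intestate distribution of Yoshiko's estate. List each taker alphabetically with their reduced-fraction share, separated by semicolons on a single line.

Daichi 1/6; Midori 1/6; Reiko 1/2; Sachiko 1/6

Reiko, as surviving spouse, takes 1/2.
The remaining 1/2 passes to Yoshiko's descendants per stirpes.
The 1/2 is divided into 3 equal shares of 1/6 among Mariko, Midori, Daichi.
Mariko predeceased; the 1/6 allotted to Mariko's branch passes to Mariko's issue by representation.
Sachiko is the sole taker at this level and receives the full 1/6.
Midori is living and takes 1/6.
Daichi is living and takes 1/6.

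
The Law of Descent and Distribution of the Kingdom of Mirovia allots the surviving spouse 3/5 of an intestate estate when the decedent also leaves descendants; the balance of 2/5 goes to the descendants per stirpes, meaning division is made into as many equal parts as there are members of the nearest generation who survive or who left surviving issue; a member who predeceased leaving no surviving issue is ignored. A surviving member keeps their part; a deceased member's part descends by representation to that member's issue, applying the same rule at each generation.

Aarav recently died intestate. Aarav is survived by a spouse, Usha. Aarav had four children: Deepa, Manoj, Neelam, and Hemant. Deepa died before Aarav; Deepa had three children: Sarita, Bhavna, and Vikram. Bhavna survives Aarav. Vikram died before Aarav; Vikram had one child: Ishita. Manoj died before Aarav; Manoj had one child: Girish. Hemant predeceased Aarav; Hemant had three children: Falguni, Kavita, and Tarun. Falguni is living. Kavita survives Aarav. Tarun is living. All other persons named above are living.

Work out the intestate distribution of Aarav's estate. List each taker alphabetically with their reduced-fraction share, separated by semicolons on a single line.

Bhavna 1/30; Falguni 1/30; Girish 1/10; Ishita 1/30; Kavita 1/30; Neelam 1/10; Sarita 1/30; Tarun 1/30; Usha 3/5

Usha, as surviving spouse, takes 3/5.
The remaining 2/5 passes to Aarav's descendants per stirpes.
The 2/5 is divided into 4 equal shares of 1/10 among Deepa, Manoj, Neelam, Hemant.
Deepa predeceased; the 1/10 allotted to Deepa's branch passes to Deepa's issue by representation.
The 1/10 is divided into 3 equal shares of 1/30 among Sarita, Bhavna, Vikram.
Sarita is living and takes 1/30.
Bhavna is living and takes 1/30.
Vikram predeceased; the 1/30 allotted to Vikram's branch passes to Vikram's issue by representation.
Ishita is the sole taker at this level and receives the full 1/30.
Manoj predeceased; the 1/10 allotted to Manoj's branch passes to Manoj's issue by representation.
Girish is the sole taker at this level and receives the full 1/10.
Neelam is living and takes 1/10.
Hemant predeceased; the 1/10 allotted to Hemant's branch passes to Hemant's issue by representation.
The 1/10 is divided into 3 equal shares of 1/30 among Falguni, Kavita, Tarun.
Falguni is living and takes 1/30.
Kavita is living and takes 1/30.
Tarun is living and takes 1/30.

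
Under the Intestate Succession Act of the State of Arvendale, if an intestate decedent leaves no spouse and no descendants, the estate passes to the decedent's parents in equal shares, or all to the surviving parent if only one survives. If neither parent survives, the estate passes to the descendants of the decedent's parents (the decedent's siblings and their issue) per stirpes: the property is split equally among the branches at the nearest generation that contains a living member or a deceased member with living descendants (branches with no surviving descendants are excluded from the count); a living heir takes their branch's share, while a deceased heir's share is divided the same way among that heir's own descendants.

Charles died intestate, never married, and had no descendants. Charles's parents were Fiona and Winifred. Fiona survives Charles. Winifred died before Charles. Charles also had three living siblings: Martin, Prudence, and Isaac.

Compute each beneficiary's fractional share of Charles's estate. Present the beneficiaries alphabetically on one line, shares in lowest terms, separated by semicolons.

Fiona 1

Only one parent, Fiona, survives, so Fiona takes the entire estate. The siblings take nothing because a surviving parent has priority.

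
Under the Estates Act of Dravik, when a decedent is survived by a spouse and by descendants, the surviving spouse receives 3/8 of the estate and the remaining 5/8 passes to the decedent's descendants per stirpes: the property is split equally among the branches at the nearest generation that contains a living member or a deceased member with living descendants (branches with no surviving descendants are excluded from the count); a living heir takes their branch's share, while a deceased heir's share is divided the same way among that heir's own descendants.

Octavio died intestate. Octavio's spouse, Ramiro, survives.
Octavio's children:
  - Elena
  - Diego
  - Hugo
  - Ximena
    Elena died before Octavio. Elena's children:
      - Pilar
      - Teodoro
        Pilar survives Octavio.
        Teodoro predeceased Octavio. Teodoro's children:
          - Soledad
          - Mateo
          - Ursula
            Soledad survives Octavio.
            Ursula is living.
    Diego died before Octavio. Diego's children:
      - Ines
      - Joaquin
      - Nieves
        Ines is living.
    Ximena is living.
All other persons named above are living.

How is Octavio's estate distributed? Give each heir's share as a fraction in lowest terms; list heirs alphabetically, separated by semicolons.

Hugo 5/32; Ines 5/96; Joaquin 5/96; Mateo 5/192; Nieves 5/96; Pilar 5/64; Ramiro 3/8; Soledad 5/192; Ursula 5/192; Ximena 5/32

Ramiro, as surviving spouse, takes 3/8.
The remaining 5/8 passes to Octavio's descendants per stirpes.
The 5/8 is divided into 4 equal shares of 5/32 among Elena, Diego, Hugo, Ximena.
Elena predeceased; the 5/32 allotted to Elena's branch passes to Elena's issue by representation.
The 5/32 is divided into 2 equal shares of 5/64 among Pilar, Teodoro.
Pilar is living and takes 5/64.
Teodoro predeceased; the 5/64 allotted to Teodoro's branch passes to Teodoro's issue by representation.
The 5/64 is divided into 3 equal shares of 5/192 among Soledad, Mateo, Ursula.
Soledad is living and takes 5/192.
Mateo is living and takes 5/192.
Ursula is living and takes 5/192.
Diego predeceased; the 5/32 allotted to Diego's branch passes to Diego's issue by representation.
The 5/32 is divided into 3 equal shares of 5/96 among Ines, Joaquin, Nieves.
Ines is living and takes 5/96.
Joaquin is living and takes 5/96.
Nieves is living and takes 5/96.
Hugo is living and takes 5/32.
Ximena is living and takes 5/32.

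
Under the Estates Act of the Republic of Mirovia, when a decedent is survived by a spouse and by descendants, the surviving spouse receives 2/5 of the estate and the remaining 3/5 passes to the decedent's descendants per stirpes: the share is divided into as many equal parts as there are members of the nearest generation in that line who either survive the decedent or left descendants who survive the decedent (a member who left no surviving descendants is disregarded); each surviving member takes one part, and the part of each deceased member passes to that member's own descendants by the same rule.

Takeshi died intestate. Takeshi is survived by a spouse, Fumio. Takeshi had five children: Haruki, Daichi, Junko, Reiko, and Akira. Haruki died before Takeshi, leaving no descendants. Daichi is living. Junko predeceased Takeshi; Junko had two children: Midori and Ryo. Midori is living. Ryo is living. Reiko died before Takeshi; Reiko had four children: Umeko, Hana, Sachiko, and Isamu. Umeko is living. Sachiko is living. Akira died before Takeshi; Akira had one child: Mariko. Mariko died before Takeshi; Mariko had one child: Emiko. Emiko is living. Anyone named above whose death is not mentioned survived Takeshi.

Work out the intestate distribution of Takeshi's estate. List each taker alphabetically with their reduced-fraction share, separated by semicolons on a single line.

Fumio, as surviving spouse, takes 2/5.
The remaining 3/5 passes to Takeshi's descendants per stirpes.
Haruki left no surviving issue, so that branch lapses and is disregarded.
The 3/5 is divided into 4 equal shares of 3/20 among Daichi, Junko, Reiko, Akira.
Daichi is living and takes 3/20.
Junko predeceased; the 3/20 allotted to Junko's branch passes to Junko's issue by representation.
The 3/20 is divided into 2 equal shares of 3/40 among Midori, Ryo.
Midori is living and takes 3/40.
Ryo is living and takes 3/40.
Reiko predeceased; the 3/20 allotted to Reiko's branch passes to Reiko's issue by representation.
The 3/20 is divided into 4 equal shares of 3/80 among Umeko, Hana, Sachiko, Isamu.
Umeko is living and takes 3/80.
Hana is living and takes 3/80.
Sachiko is living and takes 3/80.
Isamu is living and takes 3/80.
Akira predeceased; the 3/20 allotted to Akira's branch passes to Akira's issue by representation.
Mariko's line is the sole branch at this level, so the full 3/20 passes to Mariko's issue by representation.
Emiko is the sole taker at this level and receives the full 3/20.

Daichi 3/20; Emiko 3/20; Fumio 2/5; Hana 3/80; Isamu 3/80; Midori 3/40; Ryo 3/40; Sachiko 3/80; Umeko 3/80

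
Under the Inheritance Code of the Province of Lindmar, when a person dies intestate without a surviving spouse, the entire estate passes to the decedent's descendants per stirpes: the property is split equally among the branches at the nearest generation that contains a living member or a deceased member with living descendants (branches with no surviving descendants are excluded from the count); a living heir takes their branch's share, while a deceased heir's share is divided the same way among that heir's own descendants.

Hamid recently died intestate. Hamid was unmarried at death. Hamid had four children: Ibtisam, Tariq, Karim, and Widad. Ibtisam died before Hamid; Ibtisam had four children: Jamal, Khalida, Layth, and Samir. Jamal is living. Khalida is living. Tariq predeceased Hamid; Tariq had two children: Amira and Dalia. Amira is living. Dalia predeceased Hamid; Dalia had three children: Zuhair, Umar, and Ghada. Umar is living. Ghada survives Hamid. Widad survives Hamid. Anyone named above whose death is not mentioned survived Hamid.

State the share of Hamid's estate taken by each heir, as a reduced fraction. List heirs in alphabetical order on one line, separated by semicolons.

There is no surviving spouse, so the entire estate passes to Hamid's descendants per stirpes.
The estate is divided into 4 equal shares of 1/4 among Ibtisam, Tariq, Karim, Widad.
Ibtisam predeceased; the 1/4 allotted to Ibtisam's branch passes to Ibtisam's issue by representation.
The 1/4 is divided into 4 equal shares of 1/16 among Jamal, Khalida, Layth, Samir.
Jamal is living and takes 1/16.
Khalida is living and takes 1/16.
Layth is living and takes 1/16.
Samir is living and takes 1/16.
Tariq predeceased; the 1/4 allotted to Tariq's branch passes to Tariq's issue by representation.
The 1/4 is divided into 2 equal shares of 1/8 among Amira, Dalia.
Amira is living and takes 1/8.
Dalia predeceased; the 1/8 allotted to Dalia's branch passes to Dalia's issue by representation.
The 1/8 is divided into 3 equal shares of 1/24 among Zuhair, Umar, Ghada.
Zuhair is living and takes 1/24.
Umar is living and takes 1/24.
Ghada is living and takes 1/24.
Karim is living and takes 1/4.
Widad is living and takes 1/4.

Amira 1/8; Ghada 1/24; Jamal 1/16; Karim 1/4; Khalida 1/16; Layth 1/16; Samir 1/16; Umar 1/24; Widad 1/4; Zuhair 1/24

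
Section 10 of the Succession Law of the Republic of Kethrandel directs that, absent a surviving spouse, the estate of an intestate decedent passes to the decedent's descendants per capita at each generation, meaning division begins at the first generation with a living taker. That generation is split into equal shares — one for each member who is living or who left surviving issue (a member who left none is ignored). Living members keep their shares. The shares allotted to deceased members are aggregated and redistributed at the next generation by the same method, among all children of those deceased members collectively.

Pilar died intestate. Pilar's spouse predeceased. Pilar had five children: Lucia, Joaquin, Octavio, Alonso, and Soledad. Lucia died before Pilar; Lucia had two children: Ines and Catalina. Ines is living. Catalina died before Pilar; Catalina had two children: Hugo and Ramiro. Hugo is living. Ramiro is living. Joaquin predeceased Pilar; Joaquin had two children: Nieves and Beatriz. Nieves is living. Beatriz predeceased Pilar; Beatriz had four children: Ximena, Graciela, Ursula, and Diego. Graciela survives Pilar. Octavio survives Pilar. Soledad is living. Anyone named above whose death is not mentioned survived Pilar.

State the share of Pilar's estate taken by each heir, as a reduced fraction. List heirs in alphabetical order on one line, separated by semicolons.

There is no surviving spouse, so the entire estate passes to Pilar's descendants per capita at each generation.
At generation 1 (Lucia, Joaquin, Octavio, Alonso, Soledad) there are 5 shares of (1)/5 = 1/5 each.
Living: Octavio, Alonso, and Soledad — each takes 1/5.
Deceased: Lucia and Joaquin. Their combined 2/5 is pooled and carried to generation 2.
At generation 2 (Ines, Catalina, Nieves, Beatriz) there are 4 shares of (2/5)/4 = 1/10 each.
Living: Ines and Nieves — each takes 1/10.
Deceased: Catalina and Beatriz. Their combined 1/5 is pooled and carried to generation 3.
At generation 3 (Hugo, Ramiro, Ximena, Graciela, Ursula, Diego) there are 6 shares of (1/5)/6 = 1/30 each.
Living: Hugo, Ramiro, Ximena, Graciela, Ursula, and Diego — each takes 1/30.

Alonso 1/5; Diego 1/30; Graciela 1/30; Hugo 1/30; Ines 1/10; Nieves 1/10; Octavio 1/5; Ramiro 1/30; Soledad 1/5; Ursula 1/30; Ximena 1/30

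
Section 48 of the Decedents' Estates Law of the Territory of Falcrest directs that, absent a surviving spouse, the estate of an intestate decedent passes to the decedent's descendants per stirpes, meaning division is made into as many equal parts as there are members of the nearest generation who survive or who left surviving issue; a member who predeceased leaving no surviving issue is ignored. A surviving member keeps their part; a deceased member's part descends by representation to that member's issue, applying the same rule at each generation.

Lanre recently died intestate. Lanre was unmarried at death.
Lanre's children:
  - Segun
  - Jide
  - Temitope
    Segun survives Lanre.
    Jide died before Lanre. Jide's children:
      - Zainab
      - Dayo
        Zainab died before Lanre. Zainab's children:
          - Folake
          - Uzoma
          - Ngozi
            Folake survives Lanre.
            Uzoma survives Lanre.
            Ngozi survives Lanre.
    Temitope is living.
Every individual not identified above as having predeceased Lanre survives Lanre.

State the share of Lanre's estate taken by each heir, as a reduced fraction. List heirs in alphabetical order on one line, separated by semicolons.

There is no surviving spouse, so the entire estate passes to Lanre's descendants per stirpes.
The estate is divided into 3 equal shares of 1/3 among Segun, Jide, Temitope.
Segun is living and takes 1/3.
Jide predeceased; the 1/3 allotted to Jide's branch passes to Jide's issue by representation.
The 1/3 is divided into 2 equal shares of 1/6 among Zainab, Dayo.
Zainab predeceased; the 1/6 allotted to Zainab's branch passes to Zainab's issue by representation.
The 1/6 is divided into 3 equal shares of 1/18 among Folake, Uzoma, Ngozi.
Folake is living and takes 1/18.
Uzoma is living and takes 1/18.
Ngozi is living and takes 1/18.
Dayo is living and takes 1/6.
Temitope is living and takes 1/3.

Dayo 1/6; Folake 1/18; Ngozi 1/18; Segun 1/3; Temitope 1/3; Uzoma 1/18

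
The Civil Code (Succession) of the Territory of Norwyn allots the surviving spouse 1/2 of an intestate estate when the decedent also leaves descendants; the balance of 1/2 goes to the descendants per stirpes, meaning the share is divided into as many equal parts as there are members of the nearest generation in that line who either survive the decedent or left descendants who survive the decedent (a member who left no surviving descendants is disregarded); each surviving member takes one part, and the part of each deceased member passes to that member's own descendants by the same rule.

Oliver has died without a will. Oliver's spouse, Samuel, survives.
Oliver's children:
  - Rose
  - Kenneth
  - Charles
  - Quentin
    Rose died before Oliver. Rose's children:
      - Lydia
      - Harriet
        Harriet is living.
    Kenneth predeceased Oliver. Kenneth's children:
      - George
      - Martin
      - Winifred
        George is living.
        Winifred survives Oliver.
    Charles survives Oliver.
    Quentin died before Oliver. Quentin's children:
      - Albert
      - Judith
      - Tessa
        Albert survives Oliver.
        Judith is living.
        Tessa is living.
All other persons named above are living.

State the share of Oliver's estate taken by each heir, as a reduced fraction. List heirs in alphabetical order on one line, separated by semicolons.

Samuel, as surviving spouse, takes 1/2.
The remaining 1/2 passes to Oliver's descendants per stirpes.
The 1/2 is divided into 4 equal shares of 1/8 among Rose, Kenneth, Charles, Quentin.
Rose predeceased; the 1/8 allotted to Rose's branch passes to Rose's issue by representation.
The 1/8 is divided into 2 equal shares of 1/16 among Lydia, Harriet.
Lydia is living and takes 1/16.
Harriet is living and takes 1/16.
Kenneth predeceased; the 1/8 allotted to Kenneth's branch passes to Kenneth's issue by representation.
The 1/8 is divided into 3 equal shares of 1/24 among George, Martin, Winifred.
George is living and takes 1/24.
Martin is living and takes 1/24.
Winifred is living and takes 1/24.
Charles is living and takes 1/8.
Quentin predeceased; the 1/8 allotted to Quentin's branch passes to Quentin's issue by representation.
The 1/8 is divided into 3 equal shares of 1/24 among Albert, Judith, Tessa.
Albert is living and takes 1/24.
Judith is living and takes 1/24.
Tessa is living and takes 1/24.

Albert 1/24; Charles 1/8; George 1/24; Harriet 1/16; Judith 1/24; Lydia 1/16; Martin 1/24; Samuel 1/2; Tessa 1/24; Winifred 1/24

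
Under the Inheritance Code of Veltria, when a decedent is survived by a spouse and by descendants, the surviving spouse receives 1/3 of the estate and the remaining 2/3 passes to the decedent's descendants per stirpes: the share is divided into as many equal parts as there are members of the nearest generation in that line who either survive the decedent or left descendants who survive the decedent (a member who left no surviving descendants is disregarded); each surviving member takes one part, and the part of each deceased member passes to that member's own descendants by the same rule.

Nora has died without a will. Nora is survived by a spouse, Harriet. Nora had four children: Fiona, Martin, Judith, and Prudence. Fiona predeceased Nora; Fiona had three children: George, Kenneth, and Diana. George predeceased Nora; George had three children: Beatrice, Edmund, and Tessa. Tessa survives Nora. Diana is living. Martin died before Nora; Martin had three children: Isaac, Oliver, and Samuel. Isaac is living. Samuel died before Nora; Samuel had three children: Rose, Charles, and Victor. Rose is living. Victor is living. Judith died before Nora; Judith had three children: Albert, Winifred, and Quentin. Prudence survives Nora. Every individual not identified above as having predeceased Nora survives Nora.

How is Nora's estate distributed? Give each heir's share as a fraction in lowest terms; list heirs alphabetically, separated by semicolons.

Harriet, as surviving spouse, takes 1/3.
The remaining 2/3 passes to Nora's descendants per stirpes.
The 2/3 is divided into 4 equal shares of 1/6 among Fiona, Martin, Judith, Prudence.
Fiona predeceased; the 1/6 allotted to Fiona's branch passes to Fiona's issue by representation.
The 1/6 is divided into 3 equal shares of 1/18 among George, Kenneth, Diana.
George predeceased; the 1/18 allotted to George's branch passes to George's issue by representation.
The 1/18 is divided into 3 equal shares of 1/54 among Beatrice, Edmund, Tessa.
Beatrice is living and takes 1/54.
Edmund is living and takes 1/54.
Tessa is living and takes 1/54.
Kenneth is living and takes 1/18.
Diana is living and takes 1/18.
Martin predeceased; the 1/6 allotted to Martin's branch passes to Martin's issue by representation.
The 1/6 is divided into 3 equal shares of 1/18 among Isaac, Oliver, Samuel.
Isaac is living and takes 1/18.
Oliver is living and takes 1/18.
Samuel predeceased; the 1/18 allotted to Samuel's branch passes to Samuel's issue by representation.
The 1/18 is divided into 3 equal shares of 1/54 among Rose, Charles, Victor.
Rose is living and takes 1/54.
Charles is living and takes 1/54.
Victor is living and takes 1/54.
Judith predeceased; the 1/6 allotted to Judith's branch passes to Judith's issue by representation.
The 1/6 is divided into 3 equal shares of 1/18 among Albert, Winifred, Quentin.
Albert is living and takes 1/18.
Winifred is living and takes 1/18.
Quentin is living and takes 1/18.
Prudence is living and takes 1/6.

Albert 1/18; Beatrice 1/54; Charles 1/54; Diana 1/18; Edmund 1/54; Harriet 1/3; Isaac 1/18; Kenneth 1/18; Oliver 1/18; Prudence 1/6; Quentin 1/18; Rose 1/54; Tessa 1/54; Victor 1/54; Winifred 1/18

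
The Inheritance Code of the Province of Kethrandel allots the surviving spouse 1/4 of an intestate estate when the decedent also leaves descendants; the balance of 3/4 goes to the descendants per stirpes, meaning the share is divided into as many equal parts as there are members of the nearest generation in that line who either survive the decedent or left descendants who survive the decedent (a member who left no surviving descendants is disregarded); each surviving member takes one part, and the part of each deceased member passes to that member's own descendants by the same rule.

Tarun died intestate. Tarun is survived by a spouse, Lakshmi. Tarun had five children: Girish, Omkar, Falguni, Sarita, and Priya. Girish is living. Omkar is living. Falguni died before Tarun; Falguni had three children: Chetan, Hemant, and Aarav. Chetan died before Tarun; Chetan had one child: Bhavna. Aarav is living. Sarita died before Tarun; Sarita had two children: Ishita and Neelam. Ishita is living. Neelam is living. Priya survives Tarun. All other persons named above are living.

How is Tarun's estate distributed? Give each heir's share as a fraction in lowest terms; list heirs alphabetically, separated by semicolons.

Aarav 1/20; Bhavna 1/20; Girish 3/20; Hemant 1/20; Ishita 3/40; Lakshmi 1/4; Neelam 3/40; Omkar 3/20; Priya 3/20

Lakshmi, as surviving spouse, takes 1/4.
The remaining 3/4 passes to Tarun's descendants per stirpes.
The 3/4 is divided into 5 equal shares of 3/20 among Girish, Omkar, Falguni, Sarita, Priya.
Girish is living and takes 3/20.
Omkar is living and takes 3/20.
Falguni predeceased; the 3/20 allotted to Falguni's branch passes to Falguni's issue by representation.
The 3/20 is divided into 3 equal shares of 1/20 among Chetan, Hemant, Aarav.
Chetan predeceased; the 1/20 allotted to Chetan's branch passes to Chetan's issue by representation.
Bhavna is the sole taker at this level and receives the full 1/20.
Hemant is living and takes 1/20.
Aarav is living and takes 1/20.
Sarita predeceased; the 3/20 allotted to Sarita's branch passes to Sarita's issue by representation.
The 3/20 is divided into 2 equal shares of 3/40 among Ishita, Neelam.
Ishita is living and takes 3/40.
Neelam is living and takes 3/40.
Priya is living and takes 3/20.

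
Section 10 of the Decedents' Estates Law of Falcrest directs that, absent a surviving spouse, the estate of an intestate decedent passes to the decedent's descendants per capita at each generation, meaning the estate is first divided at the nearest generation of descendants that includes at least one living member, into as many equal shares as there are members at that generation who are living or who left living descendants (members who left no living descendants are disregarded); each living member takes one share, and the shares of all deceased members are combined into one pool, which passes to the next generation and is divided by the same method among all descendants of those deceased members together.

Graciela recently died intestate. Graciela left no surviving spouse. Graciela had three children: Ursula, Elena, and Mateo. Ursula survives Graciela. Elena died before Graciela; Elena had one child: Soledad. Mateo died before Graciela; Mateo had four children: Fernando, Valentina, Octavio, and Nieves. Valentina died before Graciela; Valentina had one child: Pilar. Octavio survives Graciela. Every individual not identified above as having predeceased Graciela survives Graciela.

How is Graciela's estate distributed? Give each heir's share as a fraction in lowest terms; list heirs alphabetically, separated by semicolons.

There is no surviving spouse, so the entire estate passes to Graciela's descendants per capita at each generation.
At generation 1 (Ursula, Elena, Mateo) there are 3 shares of (1)/3 = 1/3 each.
Living: Ursula — each takes 1/3.
Deceased: Elena and Mateo. Their combined 2/3 is pooled and carried to generation 2.
At generation 2 (Soledad, Fernando, Valentina, Octavio, Nieves) there are 5 shares of (2/3)/5 = 2/15 each.
Living: Soledad, Fernando, Octavio, and Nieves — each takes 2/15.
Deceased: Valentina. That 2/15 share is carried to generation 3.
At generation 3 (Pilar) there are 1 shares of (2/15)/1 = 2/15 each.
Living: Pilar — each takes 2/15.

Fernando 2/15; Nieves 2/15; Octavio 2/15; Pilar 2/15; Soledad 2/15; Ursula 1/3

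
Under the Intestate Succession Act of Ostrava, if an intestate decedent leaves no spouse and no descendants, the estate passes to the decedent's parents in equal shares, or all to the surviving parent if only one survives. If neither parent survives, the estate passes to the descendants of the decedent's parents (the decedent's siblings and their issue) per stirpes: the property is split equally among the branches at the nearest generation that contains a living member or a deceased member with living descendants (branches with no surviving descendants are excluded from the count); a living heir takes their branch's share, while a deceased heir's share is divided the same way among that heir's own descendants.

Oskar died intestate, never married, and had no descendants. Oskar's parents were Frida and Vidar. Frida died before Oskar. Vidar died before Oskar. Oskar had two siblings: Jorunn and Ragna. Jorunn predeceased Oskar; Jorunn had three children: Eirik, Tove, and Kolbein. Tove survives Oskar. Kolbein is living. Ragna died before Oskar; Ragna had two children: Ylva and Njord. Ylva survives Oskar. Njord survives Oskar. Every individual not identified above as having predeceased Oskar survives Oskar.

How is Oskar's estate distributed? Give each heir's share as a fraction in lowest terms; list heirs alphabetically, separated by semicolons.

Neither parent survives and there are no descendants, so the estate passes to Oskar's siblings and their issue per stirpes.
The estate is divided into 2 equal shares of 1/2 among Jorunn, Ragna.
Jorunn predeceased; the 1/2 allotted to Jorunn's branch passes to Jorunn's issue by representation.
The 1/2 is divided into 3 equal shares of 1/6 among Eirik, Tove, Kolbein.
Eirik is living and takes 1/6.
Tove is living and takes 1/6.
Kolbein is living and takes 1/6.
Ragna predeceased; the 1/2 allotted to Ragna's branch passes to Ragna's issue by representation.
The 1/2 is divided into 2 equal shares of 1/4 among Ylva, Njord.
Ylva is living and takes 1/4.
Njord is living and takes 1/4.

Eirik 1/6; Kolbein 1/6; Njord 1/4; Tove 1/6; Ylva 1/4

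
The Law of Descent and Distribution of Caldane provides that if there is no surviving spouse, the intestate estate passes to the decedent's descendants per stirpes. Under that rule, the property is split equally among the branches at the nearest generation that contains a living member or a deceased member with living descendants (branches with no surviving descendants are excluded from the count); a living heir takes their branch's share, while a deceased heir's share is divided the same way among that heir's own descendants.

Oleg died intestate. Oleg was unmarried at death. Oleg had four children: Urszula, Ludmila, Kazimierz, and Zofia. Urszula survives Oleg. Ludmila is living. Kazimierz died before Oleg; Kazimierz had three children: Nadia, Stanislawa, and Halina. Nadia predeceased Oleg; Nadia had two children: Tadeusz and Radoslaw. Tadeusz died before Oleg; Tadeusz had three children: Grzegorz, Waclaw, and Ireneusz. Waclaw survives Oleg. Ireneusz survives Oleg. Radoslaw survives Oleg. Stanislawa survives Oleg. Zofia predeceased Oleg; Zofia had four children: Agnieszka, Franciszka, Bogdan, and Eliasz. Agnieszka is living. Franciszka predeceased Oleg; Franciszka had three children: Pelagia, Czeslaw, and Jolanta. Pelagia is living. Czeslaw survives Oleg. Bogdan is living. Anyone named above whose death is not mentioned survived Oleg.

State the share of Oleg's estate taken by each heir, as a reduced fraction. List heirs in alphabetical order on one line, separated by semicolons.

There is no surviving spouse, so the entire estate passes to Oleg's descendants per stirpes.
The estate is divided into 4 equal shares of 1/4 among Urszula, Ludmila, Kazimierz, Zofia.
Urszula is living and takes 1/4.
Ludmila is living and takes 1/4.
Kazimierz predeceased; the 1/4 allotted to Kazimierz's branch passes to Kazimierz's issue by representation.
The 1/4 is divided into 3 equal shares of 1/12 among Nadia, Stanislawa, Halina.
Nadia predeceased; the 1/12 allotted to Nadia's branch passes to Nadia's issue by representation.
The 1/12 is divided into 2 equal shares of 1/24 among Tadeusz, Radoslaw.
Tadeusz predeceased; the 1/24 allotted to Tadeusz's branch passes to Tadeusz's issue by representation.
The 1/24 is divided into 3 equal shares of 1/72 among Grzegorz, Waclaw, Ireneusz.
Grzegorz is living and takes 1/72.
Waclaw is living and takes 1/72.
Ireneusz is living and takes 1/72.
Radoslaw is living and takes 1/24.
Stanislawa is living and takes 1/12.
Halina is living and takes 1/12.
Zofia predeceased; the 1/4 allotted to Zofia's branch passes to Zofia's issue by representation.
The 1/4 is divided into 4 equal shares of 1/16 among Agnieszka, Franciszka, Bogdan, Eliasz.
Agnieszka is living and takes 1/16.
Franciszka predeceased; the 1/16 allotted to Franciszka's branch passes to Franciszka's issue by representation.
The 1/16 is divided into 3 equal shares of 1/48 among Pelagia, Czeslaw, Jolanta.
Pelagia is living and takes 1/48.
Czeslaw is living and takes 1/48.
Jolanta is living and takes 1/48.
Bogdan is living and takes 1/16.
Eliasz is living and takes 1/16.

Agnieszka 1/16; Bogdan 1/16; Czeslaw 1/48; Eliasz 1/16; Grzegorz 1/72; Halina 1/12; Ireneusz 1/72; Jolanta 1/48; Ludmila 1/4; Pelagia 1/48; Radoslaw 1/24; Stanislawa 1/12; Urszula 1/4; Waclaw 1/72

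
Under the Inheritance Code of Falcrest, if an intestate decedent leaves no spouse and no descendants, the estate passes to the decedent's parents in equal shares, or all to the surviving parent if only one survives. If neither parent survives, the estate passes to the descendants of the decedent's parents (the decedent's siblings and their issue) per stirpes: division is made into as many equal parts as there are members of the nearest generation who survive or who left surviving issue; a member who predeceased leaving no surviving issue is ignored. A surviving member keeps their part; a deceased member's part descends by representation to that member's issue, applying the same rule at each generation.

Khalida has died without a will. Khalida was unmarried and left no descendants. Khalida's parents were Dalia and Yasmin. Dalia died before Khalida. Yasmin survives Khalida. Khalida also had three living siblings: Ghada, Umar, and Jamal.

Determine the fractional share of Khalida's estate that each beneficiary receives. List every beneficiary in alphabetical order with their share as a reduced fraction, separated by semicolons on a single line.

Only one parent, Yasmin, survives, so Yasmin takes the entire estate. The siblings take nothing because a surviving parent has priority.

Yasmin 1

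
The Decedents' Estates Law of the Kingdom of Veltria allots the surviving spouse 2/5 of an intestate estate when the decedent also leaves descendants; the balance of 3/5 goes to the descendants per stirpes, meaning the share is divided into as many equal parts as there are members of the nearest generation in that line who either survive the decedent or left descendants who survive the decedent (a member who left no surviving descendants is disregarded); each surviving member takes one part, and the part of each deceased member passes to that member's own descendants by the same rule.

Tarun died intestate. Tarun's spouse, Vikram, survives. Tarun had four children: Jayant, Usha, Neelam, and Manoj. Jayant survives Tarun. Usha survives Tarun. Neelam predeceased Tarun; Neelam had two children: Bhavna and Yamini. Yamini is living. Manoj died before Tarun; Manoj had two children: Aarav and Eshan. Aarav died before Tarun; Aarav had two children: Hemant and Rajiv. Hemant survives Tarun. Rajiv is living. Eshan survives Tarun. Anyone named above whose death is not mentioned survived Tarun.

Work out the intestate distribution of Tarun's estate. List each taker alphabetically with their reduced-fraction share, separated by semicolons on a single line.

Bhavna 3/40; Eshan 3/40; Hemant 3/80; Jayant 3/20; Rajiv 3/80; Usha 3/20; Vikram 2/5; Yamini 3/40

Vikram, as surviving spouse, takes 2/5.
The remaining 3/5 passes to Tarun's descendants per stirpes.
The 3/5 is divided into 4 equal shares of 3/20 among Jayant, Usha, Neelam, Manoj.
Jayant is living and takes 3/20.
Usha is living and takes 3/20.
Neelam predeceased; the 3/20 allotted to Neelam's branch passes to Neelam's issue by representation.
The 3/20 is divided into 2 equal shares of 3/40 among Bhavna, Yamini.
Bhavna is living and takes 3/40.
Yamini is living and takes 3/40.
Manoj predeceased; the 3/20 allotted to Manoj's branch passes to Manoj's issue by representation.
The 3/20 is divided into 2 equal shares of 3/40 among Aarav, Eshan.
Aarav predeceased; the 3/40 allotted to Aarav's branch passes to Aarav's issue by representation.
The 3/40 is divided into 2 equal shares of 3/80 among Hemant, Rajiv.
Hemant is living and takes 3/80.
Rajiv is living and takes 3/80.
Eshan is living and takes 3/40.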